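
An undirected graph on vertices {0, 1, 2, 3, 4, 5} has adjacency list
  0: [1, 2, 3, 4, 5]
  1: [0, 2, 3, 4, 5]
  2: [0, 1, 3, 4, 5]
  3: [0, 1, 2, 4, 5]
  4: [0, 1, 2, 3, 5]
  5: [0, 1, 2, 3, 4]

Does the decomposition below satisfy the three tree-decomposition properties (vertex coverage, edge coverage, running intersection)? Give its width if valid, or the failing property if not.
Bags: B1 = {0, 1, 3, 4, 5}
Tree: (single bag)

No — vertex 2 appears in no bag.

A tree decomposition must satisfy three properties: every vertex lies in some bag; for every edge, both endpoints lie together in some bag; and for every vertex, the bags containing it form a connected subtree. Here vertex 2 appears in no bag, so the decomposition is invalid.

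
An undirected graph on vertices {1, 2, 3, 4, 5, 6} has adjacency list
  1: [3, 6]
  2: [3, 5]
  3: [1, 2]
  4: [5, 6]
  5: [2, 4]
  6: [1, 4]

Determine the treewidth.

A width-2 tree decomposition is:
Bags: B1 = {1, 4, 6}  B2 = {1, 3, 4}  B3 = {2, 3, 4}  B4 = {2, 4, 5}
Tree: B1–B2, B2–B3, B3–B4
Each bag holds 3 vertices, so the decomposition has width 2, which upper-bounds the treewidth. The edges 4–6–1–3–2–5–4 form a cycle, so G is not a tree and its treewidth is at least 2. Combining the bounds, tw(G) = 2.

2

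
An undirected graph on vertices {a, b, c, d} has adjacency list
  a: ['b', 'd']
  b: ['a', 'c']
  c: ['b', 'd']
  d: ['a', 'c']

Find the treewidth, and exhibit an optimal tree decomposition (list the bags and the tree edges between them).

Treewidth 2.
Bags: B1 = {b, c, d}  B2 = {a, b, d}
Tree: B1–B2

Each bag holds 3 vertices, so the decomposition has width 2, which upper-bounds the treewidth. The edges d–c–b–a–d form a cycle, so G is not a tree and its treewidth is at least 2. Hence tw(G) = 2 exactly.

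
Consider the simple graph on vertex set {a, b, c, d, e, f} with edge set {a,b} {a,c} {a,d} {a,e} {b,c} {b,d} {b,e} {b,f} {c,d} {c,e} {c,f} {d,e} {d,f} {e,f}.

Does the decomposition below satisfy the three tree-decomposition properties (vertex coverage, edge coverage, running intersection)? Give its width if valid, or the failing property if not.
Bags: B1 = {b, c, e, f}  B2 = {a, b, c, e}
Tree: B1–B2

No — vertex d appears in no bag.

A tree decomposition must satisfy three properties: every vertex lies in some bag; for every edge, both endpoints lie together in some bag; and for every vertex, the bags containing it form a connected subtree. Here vertex d appears in no bag, so the decomposition is invalid.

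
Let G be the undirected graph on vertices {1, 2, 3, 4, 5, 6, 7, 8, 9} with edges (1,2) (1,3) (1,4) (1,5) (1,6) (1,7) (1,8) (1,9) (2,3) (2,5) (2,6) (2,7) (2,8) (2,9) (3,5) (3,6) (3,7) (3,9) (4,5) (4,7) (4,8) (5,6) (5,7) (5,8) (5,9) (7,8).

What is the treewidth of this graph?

A width-4 tree decomposition is:
Bags: B1 = {1, 2, 3, 5, 9}  B2 = {1, 2, 3, 5, 7}  B3 = {1, 2, 5, 7, 8}  B4 = {1, 2, 3, 5, 6}  B5 = {1, 4, 5, 7, 8}
Tree: B1–B2, B2–B3, B1–B4, B3–B5
Every bag has size at most 5, so the width is 5 − 1 = 4 and tw(G) ≤ 4. For the lower bound, the 5 vertices {1, 2, 5, 7, 8} are pairwise adjacent, and any tree decomposition puts a clique entirely inside one bag — forcing width ≥ 4. Hence tw(G) = 4 exactly.

4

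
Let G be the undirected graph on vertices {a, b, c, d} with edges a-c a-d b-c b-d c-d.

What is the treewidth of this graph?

A width-2 tree decomposition is:
Bags: B1 = {b, c, d}  B2 = {a, c, d}
Tree: B1–B2
Every bag has size at most 3, so the width is 3 − 1 = 2 and tw(G) ≤ 2. For the lower bound, the 3 vertices {a, c, d} are pairwise adjacent, and any tree decomposition puts a clique entirely inside one bag — forcing width ≥ 2. Hence tw(G) = 2 exactly.

2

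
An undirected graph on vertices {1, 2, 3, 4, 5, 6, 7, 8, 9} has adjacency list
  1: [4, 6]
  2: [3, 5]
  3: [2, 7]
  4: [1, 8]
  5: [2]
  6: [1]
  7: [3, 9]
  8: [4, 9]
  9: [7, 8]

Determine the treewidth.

A width-1 tree decomposition is:
Bags: B1 = {1, 6}  B2 = {1, 4}  B3 = {4, 8}  B4 = {8, 9}  B5 = {7, 9}  B6 = {3, 7}  B7 = {2, 3}  B8 = {2, 5}
Tree: B1–B2, B2–B3, B3–B4, B4–B5, B5–B6, B6–B7, B7–B8
Each bag holds 2 vertices, so the decomposition has width 1, which upper-bounds the treewidth. G has an edge, so its treewidth is at least 1. Combining the bounds, tw(G) = 1.

1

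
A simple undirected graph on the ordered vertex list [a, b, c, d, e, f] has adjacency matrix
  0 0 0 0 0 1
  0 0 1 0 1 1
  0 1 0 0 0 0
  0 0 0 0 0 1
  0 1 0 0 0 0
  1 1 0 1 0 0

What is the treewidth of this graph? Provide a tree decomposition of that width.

Treewidth 1.
One optimal decomposition is:
Bags: B1 = {b, c}  B2 = {b, e}  B3 = {b, f}  B4 = {a, f}  B5 = {d, f}
Tree: B1–B2, B1–B3, B3–B4, B4–B5

Each bag holds 2 vertices, so the decomposition has width 1, which upper-bounds the treewidth. G has an edge, so its treewidth is at least 1. Hence tw(G) = 1 exactly.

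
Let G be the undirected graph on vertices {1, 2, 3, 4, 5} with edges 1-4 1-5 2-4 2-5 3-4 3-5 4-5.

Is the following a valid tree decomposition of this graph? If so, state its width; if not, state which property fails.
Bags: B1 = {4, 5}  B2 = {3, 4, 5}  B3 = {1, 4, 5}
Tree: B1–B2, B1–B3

A tree decomposition must satisfy three properties: every vertex lies in some bag; for every edge, both endpoints lie together in some bag; and for every vertex, the bags containing it form a connected subtree. Here vertex 2 appears in no bag, so the decomposition is invalid.

No — vertex 2 appears in no bag.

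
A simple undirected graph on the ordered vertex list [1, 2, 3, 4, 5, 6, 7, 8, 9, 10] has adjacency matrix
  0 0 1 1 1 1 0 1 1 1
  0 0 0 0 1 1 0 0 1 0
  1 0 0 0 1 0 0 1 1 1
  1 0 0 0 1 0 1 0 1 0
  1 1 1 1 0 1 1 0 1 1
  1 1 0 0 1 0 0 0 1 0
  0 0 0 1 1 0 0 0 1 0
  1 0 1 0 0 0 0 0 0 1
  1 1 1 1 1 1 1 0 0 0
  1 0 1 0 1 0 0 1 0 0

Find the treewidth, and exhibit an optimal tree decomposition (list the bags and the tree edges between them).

The largest bag has 4 vertices, giving width 3; this decomposition certifies tw(G) ≤ 3. Conversely, {1, 3, 8, 10} is a clique of size 4, and the vertices of any clique must share a bag in every tree decomposition; so some bag has ≥ 4 vertices and tw(G) ≥ 3. Therefore the treewidth is 3.

Treewidth 3.
Bags: B1 = {1, 3, 5, 9}  B2 = {1, 5, 6, 9}  B3 = {1, 3, 5, 10}  B4 = {1, 4, 5, 9}  B5 = {1, 3, 8, 10}  B6 = {4, 5, 7, 9}  B7 = {2, 5, 6, 9}
Tree: B1–B2, B1–B3, B2–B4, B3–B5, B4–B6, B2–B7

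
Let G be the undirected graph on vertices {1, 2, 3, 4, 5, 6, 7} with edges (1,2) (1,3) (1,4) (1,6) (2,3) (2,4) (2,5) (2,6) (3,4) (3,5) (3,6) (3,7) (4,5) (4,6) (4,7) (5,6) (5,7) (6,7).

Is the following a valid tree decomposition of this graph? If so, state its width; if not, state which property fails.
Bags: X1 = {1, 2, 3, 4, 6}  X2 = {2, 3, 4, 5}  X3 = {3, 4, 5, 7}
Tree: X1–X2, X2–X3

No — edge (6,5) lies in no bag.

A tree decomposition must satisfy three properties: every vertex lies in some bag; for every edge, both endpoints lie together in some bag; and for every vertex, the bags containing it form a connected subtree. Here edge (6,5) lies in no bag, so the decomposition is invalid.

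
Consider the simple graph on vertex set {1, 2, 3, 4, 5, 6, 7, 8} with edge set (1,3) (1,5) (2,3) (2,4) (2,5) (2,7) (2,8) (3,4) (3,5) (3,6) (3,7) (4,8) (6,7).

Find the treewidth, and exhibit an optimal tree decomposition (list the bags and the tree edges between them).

Treewidth 2.
One such decomposition:
Bags: B1 = {1, 3, 5}  B2 = {2, 3, 5}  B3 = {2, 3, 4}  B4 = {2, 4, 8}  B5 = {2, 3, 7}  B6 = {3, 6, 7}
Tree: B1–B2, B2–B3, B3–B4, B3–B5, B5–B6

Each bag holds 3 vertices, so the decomposition has width 2, which upper-bounds the treewidth. On the other hand G contains the 3-clique {2, 4, 8}. A clique must lie in a single bag of any decomposition, so no decomposition can have width below 2. Hence tw(G) = 2 exactly.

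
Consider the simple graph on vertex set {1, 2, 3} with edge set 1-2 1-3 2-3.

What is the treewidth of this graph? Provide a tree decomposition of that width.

A single bag containing all 3 vertices is trivially a valid decomposition of width 2. Conversely, {1, 2, 3} is a clique of size 3, and the vertices of any clique must share a bag in every tree decomposition; so some bag has ≥ 3 vertices and tw(G) ≥ 2. Hence tw(G) = 2 exactly.

Treewidth 2.
One such decomposition:
Bags: B1 = {1, 2, 3}
Tree: (single bag)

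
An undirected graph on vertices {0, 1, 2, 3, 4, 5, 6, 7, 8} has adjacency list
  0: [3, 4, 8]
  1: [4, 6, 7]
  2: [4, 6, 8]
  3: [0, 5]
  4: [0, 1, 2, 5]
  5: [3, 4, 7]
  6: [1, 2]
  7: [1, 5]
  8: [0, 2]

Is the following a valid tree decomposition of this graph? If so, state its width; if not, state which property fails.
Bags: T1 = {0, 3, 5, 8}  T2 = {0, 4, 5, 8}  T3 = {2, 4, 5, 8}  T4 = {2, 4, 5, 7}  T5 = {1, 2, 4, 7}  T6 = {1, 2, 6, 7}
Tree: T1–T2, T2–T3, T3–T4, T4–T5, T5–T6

Vertex coverage: the bags together contain {0, 1, 2, 3, 4, 5, 6, 7, 8}, the full vertex set. Edge coverage: each edge of G has both endpoints in at least one bag. Running intersection: for every vertex, the bags containing it form a connected subtree. All three properties hold, so this is a valid tree decomposition of width max|bag| − 1 = 3, and hence tw(G) ≤ 3.

Yes; width 3.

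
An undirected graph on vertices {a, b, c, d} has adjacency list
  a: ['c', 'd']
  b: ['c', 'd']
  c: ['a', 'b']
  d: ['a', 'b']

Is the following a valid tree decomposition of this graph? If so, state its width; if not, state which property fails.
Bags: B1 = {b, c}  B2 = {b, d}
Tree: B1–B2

No — vertex a appears in no bag.

A tree decomposition must satisfy three properties: every vertex lies in some bag; for every edge, both endpoints lie together in some bag; and for every vertex, the bags containing it form a connected subtree. Here vertex a appears in no bag, so the decomposition is invalid.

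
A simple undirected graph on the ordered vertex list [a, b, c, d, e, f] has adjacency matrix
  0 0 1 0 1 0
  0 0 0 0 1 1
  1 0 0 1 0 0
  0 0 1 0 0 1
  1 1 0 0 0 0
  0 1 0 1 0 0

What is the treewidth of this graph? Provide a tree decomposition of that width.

Every bag has size at most 3, so the width is 3 − 1 = 2 and tw(G) ≤ 2. For the lower bound, G contains the cycle f–d–c–a–e–b–f, so G is not a forest; only forests have treewidth ≤ 1, hence tw(G) ≥ 2. The upper and lower bounds meet at 2, so that is the treewidth.

Treewidth 2.
One such decomposition:
Bags: B1 = {c, d, f}  B2 = {a, c, f}  B3 = {a, e, f}  B4 = {b, e, f}
Tree: B1–B2, B2–B3, B3–B4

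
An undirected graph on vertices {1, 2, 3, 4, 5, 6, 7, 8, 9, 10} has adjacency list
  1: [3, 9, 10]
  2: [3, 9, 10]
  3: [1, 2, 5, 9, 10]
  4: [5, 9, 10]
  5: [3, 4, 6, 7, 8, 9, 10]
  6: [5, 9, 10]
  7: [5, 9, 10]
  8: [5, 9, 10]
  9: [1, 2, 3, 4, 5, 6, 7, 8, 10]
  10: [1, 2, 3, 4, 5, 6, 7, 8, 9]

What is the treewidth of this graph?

A width-3 tree decomposition is:
Bags: B1 = {5, 7, 9, 10}  B2 = {5, 6, 9, 10}  B3 = {3, 5, 9, 10}  B4 = {2, 3, 9, 10}  B5 = {5, 8, 9, 10}  B6 = {1, 3, 9, 10}  B7 = {4, 5, 9, 10}
Tree: B1–B2, B2–B3, B3–B4, B1–B5, B3–B6, B5–B7
Every bag has size at most 4, so the width is 4 − 1 = 3 and tw(G) ≤ 3. On the other hand G contains the 4-clique {1, 3, 9, 10}. A clique must lie in a single bag of any decomposition, so no decomposition can have width below 3. The upper and lower bounds meet at 3, so that is the treewidth.

3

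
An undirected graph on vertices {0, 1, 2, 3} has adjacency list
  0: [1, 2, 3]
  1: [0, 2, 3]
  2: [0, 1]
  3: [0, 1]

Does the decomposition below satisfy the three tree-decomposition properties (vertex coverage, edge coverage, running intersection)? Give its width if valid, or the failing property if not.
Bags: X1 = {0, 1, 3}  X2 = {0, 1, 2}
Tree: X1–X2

Yes; width 2.

Every vertex of G appears in some bag (union = {0, 1, 2, 3}); every edge is covered by a bag; and for each vertex v the set of bags containing v is connected in the bag tree. The decomposition is therefore valid. The largest bag has 3 vertices, so the width is 2.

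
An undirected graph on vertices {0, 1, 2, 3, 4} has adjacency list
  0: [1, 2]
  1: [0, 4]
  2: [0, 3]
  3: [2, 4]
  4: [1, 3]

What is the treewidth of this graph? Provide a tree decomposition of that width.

Treewidth 2.
One optimal decomposition is:
Bags: B1 = {2, 3, 4}  B2 = {1, 2, 4}  B3 = {0, 1, 2}
Tree: B1–B2, B2–B3

Each bag holds 3 vertices, so the decomposition has width 2, which upper-bounds the treewidth. For the lower bound, G contains the cycle 2–3–4–1–0–2, so G is not a forest; only forests have treewidth ≤ 1, hence tw(G) ≥ 2. Hence tw(G) = 2 exactly.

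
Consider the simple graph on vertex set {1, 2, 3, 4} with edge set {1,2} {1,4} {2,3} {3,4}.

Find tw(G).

A width-2 tree decomposition is:
Bags: B1 = {1, 2, 4}  B2 = {2, 3, 4}
Tree: B1–B2
Every bag has size at most 3, so the width is 3 − 1 = 2 and tw(G) ≤ 2. The edges 2–1–4–3–2 form a cycle, so G is not a tree and its treewidth is at least 2. Combining the bounds, tw(G) = 2.

2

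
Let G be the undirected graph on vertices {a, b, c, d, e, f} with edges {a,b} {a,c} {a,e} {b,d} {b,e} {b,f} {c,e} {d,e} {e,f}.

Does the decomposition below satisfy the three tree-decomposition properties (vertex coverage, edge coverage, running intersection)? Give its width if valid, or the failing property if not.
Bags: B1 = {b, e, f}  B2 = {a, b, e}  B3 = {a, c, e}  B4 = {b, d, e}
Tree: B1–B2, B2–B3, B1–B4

Checking the three conditions: (i) the bags cover all of {a, b, c, d, e, f}; (ii) for each edge, some bag contains both endpoints; (iii) the bags containing any fixed vertex form a subtree. All hold, so the decomposition is valid with width 3 − 1 = 2.

Yes; width 2.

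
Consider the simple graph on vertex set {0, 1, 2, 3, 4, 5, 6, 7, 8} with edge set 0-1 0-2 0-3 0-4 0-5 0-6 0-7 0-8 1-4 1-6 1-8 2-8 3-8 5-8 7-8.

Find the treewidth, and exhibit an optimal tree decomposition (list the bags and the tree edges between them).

The largest bag has 3 vertices, giving width 2; this decomposition certifies tw(G) ≤ 2. On the other hand G contains the 3-clique {0, 1, 8}. A clique must lie in a single bag of any decomposition, so no decomposition can have width below 2. Hence tw(G) = 2 exactly.

Treewidth 2.
Bags: B1 = {0, 1, 4}  B2 = {0, 1, 6}  B3 = {0, 1, 8}  B4 = {0, 2, 8}  B5 = {0, 7, 8}  B6 = {0, 5, 8}  B7 = {0, 3, 8}
Tree: B1–B2, B2–B3, B3–B4, B4–B5, B3–B6, B4–B7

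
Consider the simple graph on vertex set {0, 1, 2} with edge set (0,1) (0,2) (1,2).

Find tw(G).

A width-2 tree decomposition is:
Bags: B1 = {0, 1, 2}
Tree: (single bag)
A single bag containing all 3 vertices is trivially a valid decomposition of width 2. Conversely, {0, 1, 2} is a clique of size 3, and the vertices of any clique must share a bag in every tree decomposition; so some bag has ≥ 3 vertices and tw(G) ≥ 2. Hence tw(G) = 2 exactly.

2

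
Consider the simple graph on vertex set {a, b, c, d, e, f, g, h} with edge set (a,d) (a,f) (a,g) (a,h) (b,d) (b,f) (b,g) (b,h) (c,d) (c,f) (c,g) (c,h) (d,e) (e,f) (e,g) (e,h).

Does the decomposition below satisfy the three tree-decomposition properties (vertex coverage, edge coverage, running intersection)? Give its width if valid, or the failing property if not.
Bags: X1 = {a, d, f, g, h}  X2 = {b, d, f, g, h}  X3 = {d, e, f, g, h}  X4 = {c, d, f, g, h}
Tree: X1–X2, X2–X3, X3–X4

Yes; width 4.

Checking the three conditions: (i) the bags cover all of {a, b, c, d, e, f, g, h}; (ii) for each edge, some bag contains both endpoints; (iii) the bags containing any fixed vertex form a subtree. All hold, so the decomposition is valid with width 5 − 1 = 4.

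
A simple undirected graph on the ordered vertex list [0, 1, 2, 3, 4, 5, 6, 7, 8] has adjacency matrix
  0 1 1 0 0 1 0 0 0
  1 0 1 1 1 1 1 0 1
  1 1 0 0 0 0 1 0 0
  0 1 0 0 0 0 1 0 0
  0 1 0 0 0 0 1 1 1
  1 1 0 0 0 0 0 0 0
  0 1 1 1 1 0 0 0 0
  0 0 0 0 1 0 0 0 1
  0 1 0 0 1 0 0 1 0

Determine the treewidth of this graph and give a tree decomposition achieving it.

Treewidth 2.
One optimal decomposition is:
Bags: B1 = {1, 4, 8}  B2 = {1, 4, 6}  B3 = {1, 2, 6}  B4 = {4, 7, 8}  B5 = {1, 3, 6}  B6 = {0, 1, 2}  B7 = {0, 1, 5}
Tree: B1–B2, B2–B3, B1–B4, B3–B5, B3–B6, B6–B7

Every bag has size at most 3, so the width is 3 − 1 = 2 and tw(G) ≤ 2. Conversely, {0, 1, 2} is a clique of size 3, and the vertices of any clique must share a bag in every tree decomposition; so some bag has ≥ 3 vertices and tw(G) ≥ 2. The upper and lower bounds meet at 2, so that is the treewidth.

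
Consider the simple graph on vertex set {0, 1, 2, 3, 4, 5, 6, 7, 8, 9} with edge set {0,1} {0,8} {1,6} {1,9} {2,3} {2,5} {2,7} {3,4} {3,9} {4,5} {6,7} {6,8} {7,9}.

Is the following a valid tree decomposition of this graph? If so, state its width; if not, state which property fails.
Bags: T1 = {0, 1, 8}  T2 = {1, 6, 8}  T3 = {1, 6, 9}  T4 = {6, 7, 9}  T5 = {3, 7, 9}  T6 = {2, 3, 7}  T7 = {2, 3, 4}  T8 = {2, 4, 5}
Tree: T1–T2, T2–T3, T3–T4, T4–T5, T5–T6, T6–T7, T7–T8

Yes; width 2.

Vertex coverage: the bags together contain {0, 1, 2, 3, 4, 5, 6, 7, 8, 9}, the full vertex set. Edge coverage: each edge of G has both endpoints in at least one bag. Running intersection: for every vertex, the bags containing it form a connected subtree. All three properties hold, so this is a valid tree decomposition of width max|bag| − 1 = 2, and hence tw(G) ≤ 2.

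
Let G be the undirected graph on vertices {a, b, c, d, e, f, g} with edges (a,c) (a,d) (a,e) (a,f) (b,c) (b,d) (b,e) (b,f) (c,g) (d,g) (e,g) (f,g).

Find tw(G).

3

A width-3 tree decomposition is:
Bags: B1 = {a, b, f, g}  B2 = {a, b, e, g}  B3 = {a, b, c, g}  B4 = {a, b, d, g}
Tree: B1–B2, B2–B3, B3–B4
Each bag holds 4 vertices, so the decomposition has width 3, which upper-bounds the treewidth. For the lower bound: the 4 vertex sets {f,g}, {a,e}, {b}, {c} are disjoint, each induces a connected subgraph, and every pair is joined by at least one edge of G. Contracting each set to a single vertex therefore yields K_{4} as a minor, and since treewidth is minor-monotone, tw(G) ≥ tw(K_{4}) = 3. Therefore the treewidth is 3.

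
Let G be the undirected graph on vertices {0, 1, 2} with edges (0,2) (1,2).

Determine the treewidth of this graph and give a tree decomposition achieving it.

Treewidth 1.
Bags: B1 = {0, 2}  B2 = {1, 2}
Tree: B1–B2

Every bag has size at most 2, so the width is 2 − 1 = 1 and tw(G) ≤ 1. Since G has at least one edge (e.g. 0–2), it is not an edgeless graph, so tw(G) ≥ 1. The upper and lower bounds meet at 1, so that is the treewidth.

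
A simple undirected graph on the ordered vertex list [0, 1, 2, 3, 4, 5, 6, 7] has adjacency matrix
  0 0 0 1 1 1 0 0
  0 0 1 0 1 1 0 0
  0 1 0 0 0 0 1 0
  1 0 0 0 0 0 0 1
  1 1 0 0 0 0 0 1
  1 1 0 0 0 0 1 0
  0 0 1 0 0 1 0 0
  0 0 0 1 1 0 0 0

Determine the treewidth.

A width-2 tree decomposition is:
Bags: B1 = {0, 3, 7}  B2 = {0, 4, 7}  B3 = {0, 4, 5}  B4 = {1, 4, 5}  B5 = {1, 5, 6}  B6 = {1, 2, 6}
Tree: B1–B2, B2–B3, B3–B4, B4–B5, B5–B6
The largest bag has 3 vertices, giving width 2; this decomposition certifies tw(G) ≤ 2. For the lower bound, G contains the cycle 3–7–4–0–3, so G is not a forest; only forests have treewidth ≤ 1, hence tw(G) ≥ 2. Hence tw(G) = 2 exactly.

2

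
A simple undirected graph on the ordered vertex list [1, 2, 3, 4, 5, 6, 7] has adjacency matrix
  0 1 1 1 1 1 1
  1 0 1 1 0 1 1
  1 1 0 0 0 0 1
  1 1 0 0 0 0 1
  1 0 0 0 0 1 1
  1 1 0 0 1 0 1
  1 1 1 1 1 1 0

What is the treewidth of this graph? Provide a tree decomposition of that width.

The largest bag has 4 vertices, giving width 3; this decomposition certifies tw(G) ≤ 3. For the lower bound, the 4 vertices {1, 2, 3, 7} are pairwise adjacent, and any tree decomposition puts a clique entirely inside one bag — forcing width ≥ 3. Hence tw(G) = 3 exactly.

Treewidth 3.
Bags: B1 = {1, 2, 6, 7}  B2 = {1, 2, 4, 7}  B3 = {1, 2, 3, 7}  B4 = {1, 5, 6, 7}
Tree: B1–B2, B2–B3, B1–B4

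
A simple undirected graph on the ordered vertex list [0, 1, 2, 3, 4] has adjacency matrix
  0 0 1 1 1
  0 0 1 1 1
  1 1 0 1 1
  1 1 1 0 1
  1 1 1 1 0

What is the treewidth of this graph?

3

A width-3 tree decomposition is:
Bags: B1 = {1, 2, 3, 4}  B2 = {0, 2, 3, 4}
Tree: B1–B2
Each bag holds 4 vertices, so the decomposition has width 3, which upper-bounds the treewidth. For the lower bound, the 4 vertices {0, 2, 3, 4} are pairwise adjacent, and any tree decomposition puts a clique entirely inside one bag — forcing width ≥ 3. Hence tw(G) = 3 exactly.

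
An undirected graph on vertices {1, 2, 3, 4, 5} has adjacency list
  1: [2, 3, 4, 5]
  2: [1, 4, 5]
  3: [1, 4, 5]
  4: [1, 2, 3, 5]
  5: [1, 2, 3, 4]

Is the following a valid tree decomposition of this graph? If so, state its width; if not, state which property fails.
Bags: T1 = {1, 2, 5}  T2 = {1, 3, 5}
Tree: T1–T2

No — vertex 4 appears in no bag.

A tree decomposition must satisfy three properties: every vertex lies in some bag; for every edge, both endpoints lie together in some bag; and for every vertex, the bags containing it form a connected subtree. Here vertex 4 appears in no bag, so the decomposition is invalid.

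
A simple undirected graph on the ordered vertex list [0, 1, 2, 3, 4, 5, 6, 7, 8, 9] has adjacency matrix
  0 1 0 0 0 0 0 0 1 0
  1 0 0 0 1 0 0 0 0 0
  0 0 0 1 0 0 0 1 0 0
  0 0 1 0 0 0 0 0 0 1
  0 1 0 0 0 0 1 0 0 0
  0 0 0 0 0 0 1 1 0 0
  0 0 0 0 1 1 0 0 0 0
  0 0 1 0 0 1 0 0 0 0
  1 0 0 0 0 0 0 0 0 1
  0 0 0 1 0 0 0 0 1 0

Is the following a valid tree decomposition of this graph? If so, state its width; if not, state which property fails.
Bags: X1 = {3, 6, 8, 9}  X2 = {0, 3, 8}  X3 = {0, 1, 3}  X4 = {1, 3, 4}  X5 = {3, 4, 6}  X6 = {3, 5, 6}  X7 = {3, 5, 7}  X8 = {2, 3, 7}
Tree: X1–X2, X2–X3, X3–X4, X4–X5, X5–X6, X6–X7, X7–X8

No — bags containing vertex 6 are not connected in the tree.

A tree decomposition must satisfy three properties: every vertex lies in some bag; for every edge, both endpoints lie together in some bag; and for every vertex, the bags containing it form a connected subtree. Here bags containing vertex 6 are not connected in the tree, so the decomposition is invalid.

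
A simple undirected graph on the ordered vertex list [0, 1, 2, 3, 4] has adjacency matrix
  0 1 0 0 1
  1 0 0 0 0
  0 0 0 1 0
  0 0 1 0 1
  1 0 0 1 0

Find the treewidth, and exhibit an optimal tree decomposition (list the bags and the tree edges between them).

Treewidth 1.
Bags: B1 = {2, 3}  B2 = {3, 4}  B3 = {0, 4}  B4 = {0, 1}
Tree: B1–B2, B2–B3, B3–B4

Every bag has size at most 2, so the width is 2 − 1 = 1 and tw(G) ≤ 1. Since G has at least one edge (e.g. 2–3), it is not an edgeless graph, so tw(G) ≥ 1. Hence tw(G) = 1 exactly.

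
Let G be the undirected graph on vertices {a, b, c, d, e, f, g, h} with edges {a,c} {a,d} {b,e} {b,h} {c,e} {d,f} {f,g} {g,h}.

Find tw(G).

A width-2 tree decomposition is:
Bags: B1 = {b, g, h}  B2 = {b, e, g}  B3 = {c, e, g}  B4 = {a, c, g}  B5 = {a, d, g}  B6 = {d, f, g}
Tree: B1–B2, B2–B3, B3–B4, B4–B5, B5–B6
The largest bag has 3 vertices, giving width 2; this decomposition certifies tw(G) ≤ 2. The edges g–h–b–e–c–a–d–f–g form a cycle, so G is not a tree and its treewidth is at least 2. The upper and lower bounds meet at 2, so that is the treewidth.

2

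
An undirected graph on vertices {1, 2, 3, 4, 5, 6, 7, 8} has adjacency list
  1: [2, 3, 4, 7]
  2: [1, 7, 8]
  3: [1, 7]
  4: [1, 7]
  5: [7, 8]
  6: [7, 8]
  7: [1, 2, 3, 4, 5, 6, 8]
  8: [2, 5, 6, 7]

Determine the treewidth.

2

A width-2 tree decomposition is:
Bags: B1 = {1, 2, 7}  B2 = {1, 4, 7}  B3 = {2, 7, 8}  B4 = {6, 7, 8}  B5 = {1, 3, 7}  B6 = {5, 7, 8}
Tree: B1–B2, B1–B3, B3–B4, B1–B5, B4–B6
The largest bag has 3 vertices, giving width 2; this decomposition certifies tw(G) ≤ 2. For the lower bound, the 3 vertices {2, 7, 8} are pairwise adjacent, and any tree decomposition puts a clique entirely inside one bag — forcing width ≥ 2. Therefore the treewidth is 2.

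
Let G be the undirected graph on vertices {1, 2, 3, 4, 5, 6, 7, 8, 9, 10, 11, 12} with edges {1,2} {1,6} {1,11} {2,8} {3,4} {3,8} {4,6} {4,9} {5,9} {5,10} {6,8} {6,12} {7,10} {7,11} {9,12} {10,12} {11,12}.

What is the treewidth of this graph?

3

A width-3 tree decomposition is:
Bags: B1 = {5, 7, 9, 10}  B2 = {7, 9, 10, 12}  B3 = {7, 9, 11, 12}  B4 = {4, 9, 11, 12}  B5 = {4, 6, 11, 12}  B6 = {1, 4, 6, 11}  B7 = {1, 3, 4, 6}  B8 = {1, 3, 6, 8}  B9 = {1, 2, 3, 8}
Tree: B1–B2, B2–B3, B3–B4, B4–B5, B5–B6, B6–B7, B7–B8, B8–B9
Every bag has size at most 4, so the width is 4 − 1 = 3 and tw(G) ≤ 3. For the lower bound: the 4 vertex sets {5,7,10}, {9}, {12}, {1,4,6,11} are disjoint, each induces a connected subgraph, and every pair is joined by at least one edge of G. Contracting each set to a single vertex therefore yields K_{4} as a minor, and since treewidth is minor-monotone, tw(G) ≥ tw(K_{4}) = 3. Therefore the treewidth is 3.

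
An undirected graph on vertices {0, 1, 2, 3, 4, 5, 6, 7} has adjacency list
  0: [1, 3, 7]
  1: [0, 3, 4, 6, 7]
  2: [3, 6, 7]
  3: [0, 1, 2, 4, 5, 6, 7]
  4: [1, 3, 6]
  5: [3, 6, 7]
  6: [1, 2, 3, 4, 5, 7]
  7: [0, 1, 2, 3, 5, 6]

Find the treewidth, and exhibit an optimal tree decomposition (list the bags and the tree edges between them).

Treewidth 3.
One such decomposition:
Bags: B1 = {1, 3, 6, 7}  B2 = {0, 1, 3, 7}  B3 = {3, 5, 6, 7}  B4 = {1, 3, 4, 6}  B5 = {2, 3, 6, 7}
Tree: B1–B2, B1–B3, B1–B4, B1–B5

The largest bag has 4 vertices, giving width 3; this decomposition certifies tw(G) ≤ 3. On the other hand G contains the 4-clique {0, 1, 3, 7}. A clique must lie in a single bag of any decomposition, so no decomposition can have width below 3. The upper and lower bounds meet at 3, so that is the treewidth.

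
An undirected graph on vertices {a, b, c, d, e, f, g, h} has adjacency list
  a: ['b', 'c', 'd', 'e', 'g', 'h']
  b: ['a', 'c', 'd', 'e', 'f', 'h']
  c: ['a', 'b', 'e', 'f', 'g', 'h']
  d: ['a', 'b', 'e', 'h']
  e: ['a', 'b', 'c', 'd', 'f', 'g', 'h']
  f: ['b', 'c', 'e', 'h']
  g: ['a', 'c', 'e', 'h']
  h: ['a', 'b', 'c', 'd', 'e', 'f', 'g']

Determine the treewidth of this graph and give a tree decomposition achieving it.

Treewidth 4.
One such decomposition:
Bags: B1 = {a, b, d, e, h}  B2 = {a, b, c, e, h}  B3 = {a, c, e, g, h}  B4 = {b, c, e, f, h}
Tree: B1–B2, B2–B3, B2–B4

The largest bag has 5 vertices, giving width 4; this decomposition certifies tw(G) ≤ 4. Conversely, {a, c, e, g, h} is a clique of size 5, and the vertices of any clique must share a bag in every tree decomposition; so some bag has ≥ 5 vertices and tw(G) ≥ 4. Hence tw(G) = 4 exactly.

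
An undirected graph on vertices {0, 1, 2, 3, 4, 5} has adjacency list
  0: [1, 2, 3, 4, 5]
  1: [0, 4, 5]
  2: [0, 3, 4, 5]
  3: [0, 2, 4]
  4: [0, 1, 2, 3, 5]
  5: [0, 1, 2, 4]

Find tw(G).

A width-3 tree decomposition is:
Bags: B1 = {0, 2, 4, 5}  B2 = {0, 1, 4, 5}  B3 = {0, 2, 3, 4}
Tree: B1–B2, B1–B3
The largest bag has 4 vertices, giving width 3; this decomposition certifies tw(G) ≤ 3. On the other hand G contains the 4-clique {0, 1, 4, 5}. A clique must lie in a single bag of any decomposition, so no decomposition can have width below 3. Therefore the treewidth is 3.

3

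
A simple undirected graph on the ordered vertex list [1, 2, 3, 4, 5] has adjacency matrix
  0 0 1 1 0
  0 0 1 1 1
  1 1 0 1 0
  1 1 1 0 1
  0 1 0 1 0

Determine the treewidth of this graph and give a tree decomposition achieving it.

The largest bag has 3 vertices, giving width 2; this decomposition certifies tw(G) ≤ 2. For the lower bound, the 3 vertices {1, 3, 4} are pairwise adjacent, and any tree decomposition puts a clique entirely inside one bag — forcing width ≥ 2. Combining the bounds, tw(G) = 2.

Treewidth 2.
Bags: B1 = {2, 3, 4}  B2 = {2, 4, 5}  B3 = {1, 3, 4}
Tree: B1–B2, B1–B3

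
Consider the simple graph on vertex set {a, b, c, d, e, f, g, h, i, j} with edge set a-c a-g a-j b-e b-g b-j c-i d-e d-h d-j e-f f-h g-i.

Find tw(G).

A width-2 tree decomposition is:
Bags: B1 = {d, f, h}  B2 = {d, e, f}  B3 = {d, e, j}  B4 = {b, e, j}  B5 = {a, b, j}  B6 = {a, b, g}  B7 = {a, c, g}  B8 = {c, g, i}
Tree: B1–B2, B2–B3, B3–B4, B4–B5, B5–B6, B6–B7, B7–B8
Every bag has size at most 3, so the width is 3 − 1 = 2 and tw(G) ≤ 2. For the lower bound, G contains the cycle h–f–e–d–h, so G is not a forest; only forests have treewidth ≤ 1, hence tw(G) ≥ 2. Therefore the treewidth is 2.

2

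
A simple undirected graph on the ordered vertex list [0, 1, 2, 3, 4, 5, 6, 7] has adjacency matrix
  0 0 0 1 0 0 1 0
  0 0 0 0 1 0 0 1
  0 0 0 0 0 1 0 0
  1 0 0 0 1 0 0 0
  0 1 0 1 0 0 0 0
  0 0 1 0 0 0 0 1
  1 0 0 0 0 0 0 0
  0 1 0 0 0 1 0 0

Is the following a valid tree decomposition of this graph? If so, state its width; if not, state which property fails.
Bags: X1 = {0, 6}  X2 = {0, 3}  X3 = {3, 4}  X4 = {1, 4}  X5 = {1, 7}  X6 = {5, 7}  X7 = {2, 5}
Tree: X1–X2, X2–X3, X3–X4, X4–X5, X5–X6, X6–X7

Every vertex of G appears in some bag (union = {0, 1, 2, 3, 4, 5, 6, 7}); every edge is covered by a bag; and for each vertex v the set of bags containing v is connected in the bag tree. The decomposition is therefore valid. The largest bag has 2 vertices, so the width is 1.

Yes; width 1.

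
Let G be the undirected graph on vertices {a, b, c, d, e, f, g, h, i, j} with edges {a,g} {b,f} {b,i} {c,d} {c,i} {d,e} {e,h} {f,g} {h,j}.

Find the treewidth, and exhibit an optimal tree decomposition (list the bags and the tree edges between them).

Every bag has size at most 2, so the width is 2 − 1 = 1 and tw(G) ≤ 1. Any graph with an edge has treewidth ≥ 1, and G has the edge a–g. Combining the bounds, tw(G) = 1.

Treewidth 1.
Bags: B1 = {a, g}  B2 = {f, g}  B3 = {b, f}  B4 = {b, i}  B5 = {c, i}  B6 = {c, d}  B7 = {d, e}  B8 = {e, h}  B9 = {h, j}
Tree: B1–B2, B2–B3, B3–B4, B4–B5, B5–B6, B6–B7, B7–B8, B8–B9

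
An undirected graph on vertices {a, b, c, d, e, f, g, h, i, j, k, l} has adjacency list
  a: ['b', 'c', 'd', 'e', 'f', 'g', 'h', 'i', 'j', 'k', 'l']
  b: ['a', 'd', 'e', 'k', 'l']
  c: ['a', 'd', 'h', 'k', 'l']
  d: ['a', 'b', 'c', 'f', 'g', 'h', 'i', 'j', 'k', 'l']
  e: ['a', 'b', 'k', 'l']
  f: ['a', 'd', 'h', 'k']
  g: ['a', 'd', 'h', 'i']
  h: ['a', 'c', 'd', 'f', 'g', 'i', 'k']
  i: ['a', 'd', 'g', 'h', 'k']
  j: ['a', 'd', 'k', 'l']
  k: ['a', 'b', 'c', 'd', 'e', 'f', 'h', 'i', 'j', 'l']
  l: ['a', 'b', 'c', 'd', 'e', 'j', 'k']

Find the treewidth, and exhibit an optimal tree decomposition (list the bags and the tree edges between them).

The largest bag has 5 vertices, giving width 4; this decomposition certifies tw(G) ≤ 4. Conversely, {a, d, g, h, i} is a clique of size 5, and the vertices of any clique must share a bag in every tree decomposition; so some bag has ≥ 5 vertices and tw(G) ≥ 4. The upper and lower bounds meet at 4, so that is the treewidth.

Treewidth 4.
One optimal decomposition is:
Bags: B1 = {a, c, d, h, k}  B2 = {a, c, d, k, l}  B3 = {a, d, j, k, l}  B4 = {a, d, f, h, k}  B5 = {a, b, d, k, l}  B6 = {a, d, h, i, k}  B7 = {a, b, e, k, l}  B8 = {a, d, g, h, i}
Tree: B1–B2, B2–B3, B1–B4, B3–B5, B1–B6, B5–B7, B6–B8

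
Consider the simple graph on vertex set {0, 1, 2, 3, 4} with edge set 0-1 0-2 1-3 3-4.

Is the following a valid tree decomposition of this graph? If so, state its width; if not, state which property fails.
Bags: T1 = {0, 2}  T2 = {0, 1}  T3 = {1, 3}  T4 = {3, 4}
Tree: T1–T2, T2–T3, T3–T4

Yes; width 1.

Every vertex of G appears in some bag (union = {0, 1, 2, 3, 4}); every edge is covered by a bag; and for each vertex v the set of bags containing v is connected in the bag tree. The decomposition is therefore valid. The largest bag has 2 vertices, so the width is 1.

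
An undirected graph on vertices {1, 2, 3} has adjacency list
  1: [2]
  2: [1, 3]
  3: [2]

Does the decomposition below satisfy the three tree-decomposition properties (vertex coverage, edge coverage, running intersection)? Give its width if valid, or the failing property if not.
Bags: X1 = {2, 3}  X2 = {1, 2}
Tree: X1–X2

Yes; width 1.

Every vertex of G appears in some bag (union = {1, 2, 3}); every edge is covered by a bag; and for each vertex v the set of bags containing v is connected in the bag tree. The decomposition is therefore valid. The largest bag has 2 vertices, so the width is 1.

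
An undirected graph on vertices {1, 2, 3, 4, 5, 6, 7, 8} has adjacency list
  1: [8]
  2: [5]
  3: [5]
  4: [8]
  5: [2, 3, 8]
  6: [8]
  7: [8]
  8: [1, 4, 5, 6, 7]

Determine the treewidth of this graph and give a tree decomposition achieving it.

Treewidth 1.
Bags: B1 = {3, 5}  B2 = {5, 8}  B3 = {2, 5}  B4 = {6, 8}  B5 = {1, 8}  B6 = {7, 8}  B7 = {4, 8}
Tree: B1–B2, B1–B3, B2–B4, B4–B5, B5–B6, B6–B7

Each bag holds 2 vertices, so the decomposition has width 1, which upper-bounds the treewidth. G has an edge, so its treewidth is at least 1. The upper and lower bounds meet at 1, so that is the treewidth.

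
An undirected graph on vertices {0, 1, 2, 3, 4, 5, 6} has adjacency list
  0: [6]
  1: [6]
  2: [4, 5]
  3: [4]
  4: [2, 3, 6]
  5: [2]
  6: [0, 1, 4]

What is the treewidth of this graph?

A width-1 tree decomposition is:
Bags: B1 = {3, 4}  B2 = {4, 6}  B3 = {2, 4}  B4 = {0, 6}  B5 = {1, 6}  B6 = {2, 5}
Tree: B1–B2, B1–B3, B2–B4, B4–B5, B3–B6
Every bag has size at most 2, so the width is 2 − 1 = 1 and tw(G) ≤ 1. Since G has at least one edge (e.g. 4–3), it is not an edgeless graph, so tw(G) ≥ 1. Combining the bounds, tw(G) = 1.

1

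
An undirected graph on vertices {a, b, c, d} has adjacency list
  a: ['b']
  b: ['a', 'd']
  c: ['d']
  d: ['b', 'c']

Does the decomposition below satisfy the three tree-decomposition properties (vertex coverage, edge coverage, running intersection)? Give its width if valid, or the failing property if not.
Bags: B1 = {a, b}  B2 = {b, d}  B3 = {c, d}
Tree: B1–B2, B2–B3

Every vertex of G appears in some bag (union = {a, b, c, d}); every edge is covered by a bag; and for each vertex v the set of bags containing v is connected in the bag tree. The decomposition is therefore valid. The largest bag has 2 vertices, so the width is 1.

Yes; width 1.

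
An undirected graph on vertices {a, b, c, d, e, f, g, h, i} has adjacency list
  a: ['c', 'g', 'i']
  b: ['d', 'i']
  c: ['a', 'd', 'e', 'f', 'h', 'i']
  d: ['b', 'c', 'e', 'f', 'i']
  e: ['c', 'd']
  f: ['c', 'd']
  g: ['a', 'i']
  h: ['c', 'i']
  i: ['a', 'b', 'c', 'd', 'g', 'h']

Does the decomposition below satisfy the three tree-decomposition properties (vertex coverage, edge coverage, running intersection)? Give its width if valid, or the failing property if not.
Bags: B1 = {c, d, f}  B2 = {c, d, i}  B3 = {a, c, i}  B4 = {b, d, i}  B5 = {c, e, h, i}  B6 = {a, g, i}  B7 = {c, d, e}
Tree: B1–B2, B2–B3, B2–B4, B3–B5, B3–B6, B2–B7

No — bags containing vertex e are not connected in the tree.

A tree decomposition must satisfy three properties: every vertex lies in some bag; for every edge, both endpoints lie together in some bag; and for every vertex, the bags containing it form a connected subtree. Here bags containing vertex e are not connected in the tree, so the decomposition is invalid.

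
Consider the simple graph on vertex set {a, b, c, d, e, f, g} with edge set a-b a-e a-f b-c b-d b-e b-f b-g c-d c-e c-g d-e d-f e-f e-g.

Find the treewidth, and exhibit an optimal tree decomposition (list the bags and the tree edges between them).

Treewidth 3.
Bags: B1 = {b, c, e, g}  B2 = {b, c, d, e}  B3 = {b, d, e, f}  B4 = {a, b, e, f}
Tree: B1–B2, B2–B3, B3–B4

Each bag holds 4 vertices, so the decomposition has width 3, which upper-bounds the treewidth. For the lower bound, the 4 vertices {b, c, d, e} are pairwise adjacent, and any tree decomposition puts a clique entirely inside one bag — forcing width ≥ 3. Combining the bounds, tw(G) = 3.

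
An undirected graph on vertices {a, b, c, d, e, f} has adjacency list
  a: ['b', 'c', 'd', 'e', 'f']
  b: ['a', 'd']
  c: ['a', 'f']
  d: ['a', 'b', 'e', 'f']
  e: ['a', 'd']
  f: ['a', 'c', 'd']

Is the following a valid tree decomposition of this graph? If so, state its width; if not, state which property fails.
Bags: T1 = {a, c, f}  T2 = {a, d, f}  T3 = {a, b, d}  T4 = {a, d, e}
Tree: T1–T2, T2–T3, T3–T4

Yes; width 2.

Checking the three conditions: (i) the bags cover all of {a, b, c, d, e, f}; (ii) for each edge, some bag contains both endpoints; (iii) the bags containing any fixed vertex form a subtree. All hold, so the decomposition is valid with width 3 − 1 = 2.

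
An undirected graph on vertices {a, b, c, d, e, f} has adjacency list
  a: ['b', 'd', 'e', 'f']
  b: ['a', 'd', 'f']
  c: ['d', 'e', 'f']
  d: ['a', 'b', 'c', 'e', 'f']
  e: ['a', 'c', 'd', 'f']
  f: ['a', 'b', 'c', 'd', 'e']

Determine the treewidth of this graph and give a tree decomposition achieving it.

The largest bag has 4 vertices, giving width 3; this decomposition certifies tw(G) ≤ 3. On the other hand G contains the 4-clique {c, d, e, f}. A clique must lie in a single bag of any decomposition, so no decomposition can have width below 3. Combining the bounds, tw(G) = 3.

Treewidth 3.
One such decomposition:
Bags: B1 = {a, b, d, f}  B2 = {a, d, e, f}  B3 = {c, d, e, f}
Tree: B1–B2, B2–B3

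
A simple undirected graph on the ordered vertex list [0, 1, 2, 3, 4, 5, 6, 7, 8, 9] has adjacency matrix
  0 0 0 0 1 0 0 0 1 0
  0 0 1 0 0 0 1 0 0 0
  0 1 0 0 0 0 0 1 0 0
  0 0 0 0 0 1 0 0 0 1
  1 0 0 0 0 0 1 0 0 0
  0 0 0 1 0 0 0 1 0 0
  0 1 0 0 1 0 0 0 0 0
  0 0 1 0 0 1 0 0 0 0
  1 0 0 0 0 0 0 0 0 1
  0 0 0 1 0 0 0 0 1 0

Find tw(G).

A width-2 tree decomposition is:
Bags: B1 = {2, 5, 7}  B2 = {1, 2, 5}  B3 = {1, 5, 6}  B4 = {4, 5, 6}  B5 = {0, 4, 5}  B6 = {0, 5, 8}  B7 = {5, 8, 9}  B8 = {3, 5, 9}
Tree: B1–B2, B2–B3, B3–B4, B4–B5, B5–B6, B6–B7, B7–B8
Each bag holds 3 vertices, so the decomposition has width 2, which upper-bounds the treewidth. The edges 5–7–2–1–6–4–0–8–9–3–5 form a cycle, so G is not a tree and its treewidth is at least 2. The upper and lower bounds meet at 2, so that is the treewidth.

2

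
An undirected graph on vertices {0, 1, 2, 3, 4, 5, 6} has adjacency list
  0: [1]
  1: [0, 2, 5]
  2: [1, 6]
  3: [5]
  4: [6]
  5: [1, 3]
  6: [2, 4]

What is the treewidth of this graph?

1

A width-1 tree decomposition is:
Bags: B1 = {1, 2}  B2 = {2, 6}  B3 = {0, 1}  B4 = {1, 5}  B5 = {4, 6}  B6 = {3, 5}
Tree: B1–B2, B1–B3, B3–B4, B2–B5, B4–B6
The largest bag has 2 vertices, giving width 1; this decomposition certifies tw(G) ≤ 1. G has an edge, so its treewidth is at least 1. Combining the bounds, tw(G) = 1.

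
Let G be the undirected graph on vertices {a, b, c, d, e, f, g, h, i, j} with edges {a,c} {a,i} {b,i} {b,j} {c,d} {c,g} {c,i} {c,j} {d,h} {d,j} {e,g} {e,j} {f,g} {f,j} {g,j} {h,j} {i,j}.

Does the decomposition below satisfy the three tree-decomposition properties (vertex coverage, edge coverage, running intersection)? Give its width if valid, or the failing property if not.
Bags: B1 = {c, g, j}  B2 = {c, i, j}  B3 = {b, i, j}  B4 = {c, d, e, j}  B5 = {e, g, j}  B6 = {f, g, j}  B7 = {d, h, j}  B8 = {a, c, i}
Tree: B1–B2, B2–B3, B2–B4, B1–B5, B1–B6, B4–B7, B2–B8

No — bags containing vertex e are not connected in the tree.

A tree decomposition must satisfy three properties: every vertex lies in some bag; for every edge, both endpoints lie together in some bag; and for every vertex, the bags containing it form a connected subtree. Here bags containing vertex e are not connected in the tree, so the decomposition is invalid.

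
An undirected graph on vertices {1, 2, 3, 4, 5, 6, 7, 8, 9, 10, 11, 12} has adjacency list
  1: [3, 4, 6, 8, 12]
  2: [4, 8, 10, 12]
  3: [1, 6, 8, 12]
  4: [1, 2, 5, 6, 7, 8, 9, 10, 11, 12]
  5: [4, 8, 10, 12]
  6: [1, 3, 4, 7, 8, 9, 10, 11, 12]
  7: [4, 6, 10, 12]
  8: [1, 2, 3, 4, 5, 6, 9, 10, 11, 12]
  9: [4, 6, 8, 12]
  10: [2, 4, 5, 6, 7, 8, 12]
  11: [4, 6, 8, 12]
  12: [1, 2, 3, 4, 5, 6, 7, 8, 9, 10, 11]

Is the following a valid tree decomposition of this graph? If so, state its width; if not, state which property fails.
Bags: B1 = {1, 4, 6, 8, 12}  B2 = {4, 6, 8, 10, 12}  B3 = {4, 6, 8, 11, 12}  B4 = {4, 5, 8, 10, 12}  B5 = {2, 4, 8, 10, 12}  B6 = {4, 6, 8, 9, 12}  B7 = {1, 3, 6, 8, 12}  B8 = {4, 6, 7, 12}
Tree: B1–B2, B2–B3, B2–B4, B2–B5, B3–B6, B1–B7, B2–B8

No — edge (10,7) lies in no bag.

A tree decomposition must satisfy three properties: every vertex lies in some bag; for every edge, both endpoints lie together in some bag; and for every vertex, the bags containing it form a connected subtree. Here edge (10,7) lies in no bag, so the decomposition is invalid.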